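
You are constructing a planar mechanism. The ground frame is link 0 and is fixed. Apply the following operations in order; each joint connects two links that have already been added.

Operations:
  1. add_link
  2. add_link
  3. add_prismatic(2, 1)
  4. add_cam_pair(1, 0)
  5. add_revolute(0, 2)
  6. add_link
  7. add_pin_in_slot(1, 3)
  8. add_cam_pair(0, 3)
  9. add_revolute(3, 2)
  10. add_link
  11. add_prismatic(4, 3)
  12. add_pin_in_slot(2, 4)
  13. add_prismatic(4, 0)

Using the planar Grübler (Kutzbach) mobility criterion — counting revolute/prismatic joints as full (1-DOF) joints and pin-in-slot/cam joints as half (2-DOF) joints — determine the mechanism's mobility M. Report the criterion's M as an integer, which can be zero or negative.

M = -2

[1;0;0] (link 0 is ground)
L+ [2;0;0]
L+ [3;0;0]
P(2,1)∈J1 [3;1;0]
C(1,0)∈J2 [3;1;1]
R(0,2)∈J1 [3;2;1]
L+ [4;2;1]
PS(1,3)∈J2 [4;2;2]
C(0,3)∈J2 [4;2;3]
R(3,2)∈J1 [4;3;3]
L+ [5;3;3]
P(4,3)∈J1 [5;4;3]
PS(2,4)∈J2 [5;4;4]
P(4,0)∈J1 [5;5;4]
mobility = 12 − 10 − 4 = -2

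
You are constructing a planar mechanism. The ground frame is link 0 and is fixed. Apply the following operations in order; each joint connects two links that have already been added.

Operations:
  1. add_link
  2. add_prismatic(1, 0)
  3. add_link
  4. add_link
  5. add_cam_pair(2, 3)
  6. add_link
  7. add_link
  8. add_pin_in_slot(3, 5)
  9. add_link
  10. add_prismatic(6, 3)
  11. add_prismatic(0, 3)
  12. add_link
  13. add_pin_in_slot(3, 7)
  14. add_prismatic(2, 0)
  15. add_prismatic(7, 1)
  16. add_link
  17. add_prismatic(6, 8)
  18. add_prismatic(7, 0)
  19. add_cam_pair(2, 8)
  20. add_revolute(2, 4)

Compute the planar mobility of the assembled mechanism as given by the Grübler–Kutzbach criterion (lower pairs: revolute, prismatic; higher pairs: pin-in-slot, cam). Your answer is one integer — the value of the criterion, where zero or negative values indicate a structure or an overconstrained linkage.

M = 4

L=1 J1=0 J2=0
add link → L=2 J1=0 J2=0
P@1,0 dof=1 J1 → L=2 J1=1 J2=0
add link → L=3 J1=1 J2=0
add link → L=4 J1=1 J2=0
C@2,3 dof=2 J2 → L=4 J1=1 J2=1
add link → L=5 J1=1 J2=1
add link → L=6 J1=1 J2=1
PS@3,5 dof=2 J2 → L=6 J1=1 J2=2
add link → L=7 J1=1 J2=2
P@6,3 dof=1 J1 → L=7 J1=2 J2=2
P@0,3 dof=1 J1 → L=7 J1=3 J2=2
add link → L=8 J1=3 J2=2
PS@3,7 dof=2 J2 → L=8 J1=3 J2=3
P@2,0 dof=1 J1 → L=8 J1=4 J2=3
P@7,1 dof=1 J1 → L=8 J1=5 J2=3
add link → L=9 J1=5 J2=3
P@6,8 dof=1 J1 → L=9 J1=6 J2=3
P@7,0 dof=1 J1 → L=9 J1=7 J2=3
C@2,8 dof=2 J2 → L=9 J1=7 J2=4
R@2,4 dof=1 J1 → L=9 J1=8 J2=4
M=3(L−1)−2J1−J2=3·8−2·8−4=4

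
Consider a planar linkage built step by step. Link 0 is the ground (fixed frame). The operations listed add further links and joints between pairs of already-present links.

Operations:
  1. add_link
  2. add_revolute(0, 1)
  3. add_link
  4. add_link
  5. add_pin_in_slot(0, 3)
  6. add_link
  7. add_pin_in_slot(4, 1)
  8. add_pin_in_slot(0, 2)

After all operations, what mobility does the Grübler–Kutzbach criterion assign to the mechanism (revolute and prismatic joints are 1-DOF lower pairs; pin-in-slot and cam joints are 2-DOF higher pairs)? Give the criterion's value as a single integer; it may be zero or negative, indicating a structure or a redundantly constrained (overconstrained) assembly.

M = 7

[1;0;0] (link 0 is ground)
L+ [2;0;0]
R(0,1)∈J1 [2;1;0]
L+ [3;1;0]
L+ [4;1;0]
PS(0,3)∈J2 [4;1;1]
L+ [5;1;1]
PS(4,1)∈J2 [5;1;2]
PS(0,2)∈J2 [5;1;3]
mobility = 12 − 2 − 3 = 7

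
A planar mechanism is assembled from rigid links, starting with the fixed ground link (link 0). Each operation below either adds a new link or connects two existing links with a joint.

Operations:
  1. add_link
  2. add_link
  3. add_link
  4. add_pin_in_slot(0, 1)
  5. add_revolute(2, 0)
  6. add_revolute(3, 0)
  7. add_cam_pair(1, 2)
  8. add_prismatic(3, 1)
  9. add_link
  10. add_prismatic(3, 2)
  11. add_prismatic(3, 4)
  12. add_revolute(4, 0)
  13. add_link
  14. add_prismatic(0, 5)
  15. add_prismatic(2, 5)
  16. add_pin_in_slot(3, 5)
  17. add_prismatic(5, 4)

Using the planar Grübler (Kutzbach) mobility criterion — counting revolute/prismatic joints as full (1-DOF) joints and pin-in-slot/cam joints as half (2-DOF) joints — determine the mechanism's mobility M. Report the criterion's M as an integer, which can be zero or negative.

(L,J1,J2)=(1,0,0); link0 fixed
link1: (2,0,0)
link2: (3,0,0)
link3: (4,0,0)
PS 0-1 [J2]: (4,0,1)
R 2-0 [J1]: (4,1,1)
R 3-0 [J1]: (4,2,1)
C 1-2 [J2]: (4,2,2)
P 3-1 [J1]: (4,3,2)
link4: (5,3,2)
P 3-2 [J1]: (5,4,2)
P 3-4 [J1]: (5,5,2)
R 4-0 [J1]: (5,6,2)
link5: (6,6,2)
P 0-5 [J1]: (6,7,2)
P 2-5 [J1]: (6,8,2)
PS 3-5 [J2]: (6,8,3)
P 5-4 [J1]: (6,9,3)
Grübler: 3·5 − 2·9 − 3 = -6

M = -6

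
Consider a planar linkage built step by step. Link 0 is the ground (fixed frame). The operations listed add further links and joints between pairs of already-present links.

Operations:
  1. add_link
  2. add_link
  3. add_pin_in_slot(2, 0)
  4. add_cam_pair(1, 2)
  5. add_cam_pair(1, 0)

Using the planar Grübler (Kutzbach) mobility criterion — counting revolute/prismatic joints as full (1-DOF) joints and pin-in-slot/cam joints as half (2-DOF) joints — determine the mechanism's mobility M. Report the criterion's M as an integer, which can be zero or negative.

[1;0;0] (link 0 is ground)
L+ [2;0;0]
L+ [3;0;0]
PS(2,0)∈J2 [3;0;1]
C(1,2)∈J2 [3;0;2]
C(1,0)∈J2 [3;0;3]
mobility = 6 − 0 − 3 = 3

M = 3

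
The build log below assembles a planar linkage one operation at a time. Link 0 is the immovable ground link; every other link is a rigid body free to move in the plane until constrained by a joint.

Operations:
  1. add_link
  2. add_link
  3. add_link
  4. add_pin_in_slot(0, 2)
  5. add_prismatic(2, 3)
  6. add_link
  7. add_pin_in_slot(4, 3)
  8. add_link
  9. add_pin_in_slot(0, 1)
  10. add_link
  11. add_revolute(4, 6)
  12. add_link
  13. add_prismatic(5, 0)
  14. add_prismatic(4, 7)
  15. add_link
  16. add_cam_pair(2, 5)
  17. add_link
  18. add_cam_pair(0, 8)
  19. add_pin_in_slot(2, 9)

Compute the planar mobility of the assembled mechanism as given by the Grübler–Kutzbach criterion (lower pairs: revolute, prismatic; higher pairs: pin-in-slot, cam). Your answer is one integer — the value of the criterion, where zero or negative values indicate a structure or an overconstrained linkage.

M = 13

ground; <1,0,0>
#1 <2,0,0>
#2 <3,0,0>
#3 <4,0,0>
PS:0↔2 J2 <4,0,1>
P:2↔3 J1 <4,1,1>
#4 <5,1,1>
PS:4↔3 J2 <5,1,2>
#5 <6,1,2>
PS:0↔1 J2 <6,1,3>
#6 <7,1,3>
R:4↔6 J1 <7,2,3>
#7 <8,2,3>
P:5↔0 J1 <8,3,3>
P:4↔7 J1 <8,4,3>
#8 <9,4,3>
C:2↔5 J2 <9,4,4>
#9 <10,4,4>
C:0↔8 J2 <10,4,5>
PS:2↔9 J2 <10,4,6>
3×9 − 2×4 − 1×6 = 13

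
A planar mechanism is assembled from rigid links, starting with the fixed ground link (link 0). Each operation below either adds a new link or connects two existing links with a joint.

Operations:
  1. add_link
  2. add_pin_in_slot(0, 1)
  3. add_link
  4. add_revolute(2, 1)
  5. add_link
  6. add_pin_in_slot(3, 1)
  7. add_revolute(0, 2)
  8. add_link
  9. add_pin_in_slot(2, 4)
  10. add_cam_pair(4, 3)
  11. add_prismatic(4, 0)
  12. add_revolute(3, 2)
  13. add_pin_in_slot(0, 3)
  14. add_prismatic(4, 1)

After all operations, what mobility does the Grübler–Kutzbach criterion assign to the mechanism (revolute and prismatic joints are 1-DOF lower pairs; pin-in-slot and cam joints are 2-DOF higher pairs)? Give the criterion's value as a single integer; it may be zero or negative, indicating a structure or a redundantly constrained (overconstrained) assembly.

(L,J1,J2)=(1,0,0); link0 fixed
link1: (2,0,0)
PS 0-1 [J2]: (2,0,1)
link2: (3,0,1)
R 2-1 [J1]: (3,1,1)
link3: (4,1,1)
PS 3-1 [J2]: (4,1,2)
R 0-2 [J1]: (4,2,2)
link4: (5,2,2)
PS 2-4 [J2]: (5,2,3)
C 4-3 [J2]: (5,2,4)
P 4-0 [J1]: (5,3,4)
R 3-2 [J1]: (5,4,4)
PS 0-3 [J2]: (5,4,5)
P 4-1 [J1]: (5,5,5)
Grübler: 3·4 − 2·5 − 5 = -3

M = -3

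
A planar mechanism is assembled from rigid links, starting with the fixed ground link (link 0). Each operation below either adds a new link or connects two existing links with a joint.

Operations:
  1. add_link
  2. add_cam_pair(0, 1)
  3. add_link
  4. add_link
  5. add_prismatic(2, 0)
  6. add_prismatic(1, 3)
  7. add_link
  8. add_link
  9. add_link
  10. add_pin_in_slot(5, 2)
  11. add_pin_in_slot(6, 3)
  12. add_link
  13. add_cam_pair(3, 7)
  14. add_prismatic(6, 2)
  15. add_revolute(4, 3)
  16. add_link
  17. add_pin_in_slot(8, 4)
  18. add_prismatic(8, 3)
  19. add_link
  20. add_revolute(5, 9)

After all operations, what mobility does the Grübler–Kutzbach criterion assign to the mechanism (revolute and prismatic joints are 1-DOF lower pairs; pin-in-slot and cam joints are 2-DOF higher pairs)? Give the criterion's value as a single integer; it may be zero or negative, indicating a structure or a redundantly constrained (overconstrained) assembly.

L=1 J1=0 J2=0
add link → L=2 J1=0 J2=0
C@0,1 dof=2 J2 → L=2 J1=0 J2=1
add link → L=3 J1=0 J2=1
add link → L=4 J1=0 J2=1
P@2,0 dof=1 J1 → L=4 J1=1 J2=1
P@1,3 dof=1 J1 → L=4 J1=2 J2=1
add link → L=5 J1=2 J2=1
add link → L=6 J1=2 J2=1
add link → L=7 J1=2 J2=1
PS@5,2 dof=2 J2 → L=7 J1=2 J2=2
PS@6,3 dof=2 J2 → L=7 J1=2 J2=3
add link → L=8 J1=2 J2=3
C@3,7 dof=2 J2 → L=8 J1=2 J2=4
P@6,2 dof=1 J1 → L=8 J1=3 J2=4
R@4,3 dof=1 J1 → L=8 J1=4 J2=4
add link → L=9 J1=4 J2=4
PS@8,4 dof=2 J2 → L=9 J1=4 J2=5
P@8,3 dof=1 J1 → L=9 J1=5 J2=5
add link → L=10 J1=5 J2=5
R@5,9 dof=1 J1 → L=10 J1=6 J2=5
M=3(L−1)−2J1−J2=3·9−2·6−5=10

M = 10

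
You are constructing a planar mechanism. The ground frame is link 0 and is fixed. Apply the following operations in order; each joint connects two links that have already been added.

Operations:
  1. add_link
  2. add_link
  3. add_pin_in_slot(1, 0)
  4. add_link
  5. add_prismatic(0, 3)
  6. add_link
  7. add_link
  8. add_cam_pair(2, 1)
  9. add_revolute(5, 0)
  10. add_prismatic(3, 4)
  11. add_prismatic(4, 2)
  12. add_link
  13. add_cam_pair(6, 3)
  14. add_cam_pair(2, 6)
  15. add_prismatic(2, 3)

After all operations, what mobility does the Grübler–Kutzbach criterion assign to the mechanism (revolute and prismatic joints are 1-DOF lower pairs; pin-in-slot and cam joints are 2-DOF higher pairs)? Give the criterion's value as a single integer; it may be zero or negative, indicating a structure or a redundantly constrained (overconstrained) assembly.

M = 4

[1;0;0] (link 0 is ground)
L+ [2;0;0]
L+ [3;0;0]
PS(1,0)∈J2 [3;0;1]
L+ [4;0;1]
P(0,3)∈J1 [4;1;1]
L+ [5;1;1]
L+ [6;1;1]
C(2,1)∈J2 [6;1;2]
R(5,0)∈J1 [6;2;2]
P(3,4)∈J1 [6;3;2]
P(4,2)∈J1 [6;4;2]
L+ [7;4;2]
C(6,3)∈J2 [7;4;3]
C(2,6)∈J2 [7;4;4]
P(2,3)∈J1 [7;5;4]
mobility = 18 − 10 − 4 = 4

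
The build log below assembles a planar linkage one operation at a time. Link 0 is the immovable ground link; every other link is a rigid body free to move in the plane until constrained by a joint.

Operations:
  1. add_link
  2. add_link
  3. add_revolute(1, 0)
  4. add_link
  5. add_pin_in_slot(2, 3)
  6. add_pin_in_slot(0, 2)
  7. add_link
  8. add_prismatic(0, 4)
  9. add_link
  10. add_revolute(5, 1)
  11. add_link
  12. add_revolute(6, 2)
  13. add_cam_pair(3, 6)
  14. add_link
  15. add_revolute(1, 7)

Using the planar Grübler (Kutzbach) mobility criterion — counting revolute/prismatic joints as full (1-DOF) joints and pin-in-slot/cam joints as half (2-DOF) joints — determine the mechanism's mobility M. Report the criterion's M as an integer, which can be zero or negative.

(L,J1,J2)=(1,0,0); link0 fixed
link1: (2,0,0)
link2: (3,0,0)
R 1-0 [J1]: (3,1,0)
link3: (4,1,0)
PS 2-3 [J2]: (4,1,1)
PS 0-2 [J2]: (4,1,2)
link4: (5,1,2)
P 0-4 [J1]: (5,2,2)
link5: (6,2,2)
R 5-1 [J1]: (6,3,2)
link6: (7,3,2)
R 6-2 [J1]: (7,4,2)
C 3-6 [J2]: (7,4,3)
link7: (8,4,3)
R 1-7 [J1]: (8,5,3)
Grübler: 3·7 − 2·5 − 3 = 8

M = 8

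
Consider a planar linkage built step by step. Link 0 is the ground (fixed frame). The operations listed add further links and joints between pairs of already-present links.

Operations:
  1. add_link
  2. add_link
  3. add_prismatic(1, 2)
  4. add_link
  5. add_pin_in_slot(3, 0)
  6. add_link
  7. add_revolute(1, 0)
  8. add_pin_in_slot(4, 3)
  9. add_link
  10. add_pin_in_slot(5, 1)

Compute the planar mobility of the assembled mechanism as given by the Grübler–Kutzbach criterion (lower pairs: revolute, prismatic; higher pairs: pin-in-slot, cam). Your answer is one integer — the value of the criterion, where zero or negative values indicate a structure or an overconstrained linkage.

(L,J1,J2)=(1,0,0); link0 fixed
link1: (2,0,0)
link2: (3,0,0)
P 1-2 [J1]: (3,1,0)
link3: (4,1,0)
PS 3-0 [J2]: (4,1,1)
link4: (5,1,1)
R 1-0 [J1]: (5,2,1)
PS 4-3 [J2]: (5,2,2)
link5: (6,2,2)
PS 5-1 [J2]: (6,2,3)
Grübler: 3·5 − 2·2 − 3 = 8

M = 8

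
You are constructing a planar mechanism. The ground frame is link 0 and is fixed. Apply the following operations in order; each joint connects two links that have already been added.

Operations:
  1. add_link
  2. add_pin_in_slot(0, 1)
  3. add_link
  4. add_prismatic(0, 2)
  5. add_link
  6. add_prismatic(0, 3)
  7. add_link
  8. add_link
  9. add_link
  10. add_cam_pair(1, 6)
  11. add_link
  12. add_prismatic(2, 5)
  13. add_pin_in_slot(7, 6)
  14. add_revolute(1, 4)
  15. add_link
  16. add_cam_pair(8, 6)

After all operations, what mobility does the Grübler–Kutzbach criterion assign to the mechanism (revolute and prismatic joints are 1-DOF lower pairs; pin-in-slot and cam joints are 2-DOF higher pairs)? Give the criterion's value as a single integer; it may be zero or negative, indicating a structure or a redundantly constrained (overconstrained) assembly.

link 0 = ground. State L|J1|J2 = 1|0|0
+link1  2|0|0
PS(0,1) f=2→J2  2|0|1
+link2  3|0|1
P(0,2) f=1→J1  3|1|1
+link3  4|1|1
P(0,3) f=1→J1  4|2|1
+link4  5|2|1
+link5  6|2|1
+link6  7|2|1
C(1,6) f=2→J2  7|2|2
+link7  8|2|2
P(2,5) f=1→J1  8|3|2
PS(7,6) f=2→J2  8|3|3
R(1,4) f=1→J1  8|4|3
+link8  9|4|3
C(8,6) f=2→J2  9|4|4
M = 3(9−1)−2·4−4 = 24−8−4 = 12

M = 12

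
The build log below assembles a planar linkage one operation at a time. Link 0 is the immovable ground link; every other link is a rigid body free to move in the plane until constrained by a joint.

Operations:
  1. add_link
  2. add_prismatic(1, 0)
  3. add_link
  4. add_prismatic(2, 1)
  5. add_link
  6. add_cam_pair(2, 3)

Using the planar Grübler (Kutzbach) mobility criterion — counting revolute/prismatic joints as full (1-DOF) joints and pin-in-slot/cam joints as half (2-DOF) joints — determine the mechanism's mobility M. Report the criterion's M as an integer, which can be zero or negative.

M = 4

link 0 = ground. State L|J1|J2 = 1|0|0
+link1  2|0|0
P(1,0) f=1→J1  2|1|0
+link2  3|1|0
P(2,1) f=1→J1  3|2|0
+link3  4|2|0
C(2,3) f=2→J2  4|2|1
M = 3(4−1)−2·2−1 = 9−4−1 = 4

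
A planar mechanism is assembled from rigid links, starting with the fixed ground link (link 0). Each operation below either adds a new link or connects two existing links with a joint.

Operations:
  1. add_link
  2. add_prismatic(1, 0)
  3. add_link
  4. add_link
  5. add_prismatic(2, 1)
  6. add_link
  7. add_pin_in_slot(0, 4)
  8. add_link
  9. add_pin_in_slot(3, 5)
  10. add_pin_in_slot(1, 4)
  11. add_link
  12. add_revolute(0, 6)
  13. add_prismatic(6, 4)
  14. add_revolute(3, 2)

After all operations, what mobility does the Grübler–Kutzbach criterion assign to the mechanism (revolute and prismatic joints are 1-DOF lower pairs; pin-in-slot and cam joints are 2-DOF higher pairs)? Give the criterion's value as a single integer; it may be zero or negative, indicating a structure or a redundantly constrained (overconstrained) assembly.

L=1 J1=0 J2=0
add link → L=2 J1=0 J2=0
P@1,0 dof=1 J1 → L=2 J1=1 J2=0
add link → L=3 J1=1 J2=0
add link → L=4 J1=1 J2=0
P@2,1 dof=1 J1 → L=4 J1=2 J2=0
add link → L=5 J1=2 J2=0
PS@0,4 dof=2 J2 → L=5 J1=2 J2=1
add link → L=6 J1=2 J2=1
PS@3,5 dof=2 J2 → L=6 J1=2 J2=2
PS@1,4 dof=2 J2 → L=6 J1=2 J2=3
add link → L=7 J1=2 J2=3
R@0,6 dof=1 J1 → L=7 J1=3 J2=3
P@6,4 dof=1 J1 → L=7 J1=4 J2=3
R@3,2 dof=1 J1 → L=7 J1=5 J2=3
M=3(L−1)−2J1−J2=3·6−2·5−3=5

M = 5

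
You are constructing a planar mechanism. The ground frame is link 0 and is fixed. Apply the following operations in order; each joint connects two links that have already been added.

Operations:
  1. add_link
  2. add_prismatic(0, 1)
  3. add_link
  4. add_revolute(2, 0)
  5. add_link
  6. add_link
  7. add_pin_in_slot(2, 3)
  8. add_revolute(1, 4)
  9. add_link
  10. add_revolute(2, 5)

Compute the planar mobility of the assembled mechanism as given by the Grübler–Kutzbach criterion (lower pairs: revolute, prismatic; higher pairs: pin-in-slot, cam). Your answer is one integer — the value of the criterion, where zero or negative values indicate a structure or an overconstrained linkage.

M = 6

link 0 = ground. State L|J1|J2 = 1|0|0
+link1  2|0|0
P(0,1) f=1→J1  2|1|0
+link2  3|1|0
R(2,0) f=1→J1  3|2|0
+link3  4|2|0
+link4  5|2|0
PS(2,3) f=2→J2  5|2|1
R(1,4) f=1→J1  5|3|1
+link5  6|3|1
R(2,5) f=1→J1  6|4|1
M = 3(6−1)−2·4−1 = 15−8−1 = 6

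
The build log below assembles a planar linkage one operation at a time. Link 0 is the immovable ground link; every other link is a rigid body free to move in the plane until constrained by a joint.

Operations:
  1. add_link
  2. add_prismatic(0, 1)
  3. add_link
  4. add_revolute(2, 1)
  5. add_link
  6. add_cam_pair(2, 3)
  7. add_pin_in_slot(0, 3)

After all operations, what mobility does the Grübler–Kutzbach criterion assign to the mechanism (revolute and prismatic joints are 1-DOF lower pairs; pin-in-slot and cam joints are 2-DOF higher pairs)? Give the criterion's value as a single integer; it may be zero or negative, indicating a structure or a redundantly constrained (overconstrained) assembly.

M = 3

[1;0;0] (link 0 is ground)
L+ [2;0;0]
P(0,1)∈J1 [2;1;0]
L+ [3;1;0]
R(2,1)∈J1 [3;2;0]
L+ [4;2;0]
C(2,3)∈J2 [4;2;1]
PS(0,3)∈J2 [4;2;2]
mobility = 9 − 4 − 2 = 3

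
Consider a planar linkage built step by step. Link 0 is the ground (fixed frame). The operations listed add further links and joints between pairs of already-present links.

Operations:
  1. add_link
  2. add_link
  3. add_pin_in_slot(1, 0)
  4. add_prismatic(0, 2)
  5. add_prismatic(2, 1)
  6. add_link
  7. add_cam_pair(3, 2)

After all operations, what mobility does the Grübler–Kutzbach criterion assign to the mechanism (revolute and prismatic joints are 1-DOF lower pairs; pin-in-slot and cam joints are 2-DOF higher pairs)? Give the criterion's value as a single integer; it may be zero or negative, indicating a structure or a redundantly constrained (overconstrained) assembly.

M = 3

link 0 = ground. State L|J1|J2 = 1|0|0
+link1  2|0|0
+link2  3|0|0
PS(1,0) f=2→J2  3|0|1
P(0,2) f=1→J1  3|1|1
P(2,1) f=1→J1  3|2|1
+link3  4|2|1
C(3,2) f=2→J2  4|2|2
M = 3(4−1)−2·2−2 = 9−4−2 = 3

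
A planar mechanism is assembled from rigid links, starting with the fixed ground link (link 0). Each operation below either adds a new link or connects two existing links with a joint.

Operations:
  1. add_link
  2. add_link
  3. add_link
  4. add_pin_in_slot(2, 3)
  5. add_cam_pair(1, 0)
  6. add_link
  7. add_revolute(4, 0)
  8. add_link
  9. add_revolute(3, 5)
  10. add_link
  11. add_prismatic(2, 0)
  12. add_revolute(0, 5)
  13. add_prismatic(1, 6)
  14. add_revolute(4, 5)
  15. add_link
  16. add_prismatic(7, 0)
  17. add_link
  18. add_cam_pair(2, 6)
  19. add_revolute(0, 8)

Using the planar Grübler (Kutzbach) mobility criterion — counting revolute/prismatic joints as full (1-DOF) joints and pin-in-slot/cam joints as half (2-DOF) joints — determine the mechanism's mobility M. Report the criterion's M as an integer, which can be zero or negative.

ground; <1,0,0>
#1 <2,0,0>
#2 <3,0,0>
#3 <4,0,0>
PS:2↔3 J2 <4,0,1>
C:1↔0 J2 <4,0,2>
#4 <5,0,2>
R:4↔0 J1 <5,1,2>
#5 <6,1,2>
R:3↔5 J1 <6,2,2>
#6 <7,2,2>
P:2↔0 J1 <7,3,2>
R:0↔5 J1 <7,4,2>
P:1↔6 J1 <7,5,2>
R:4↔5 J1 <7,6,2>
#7 <8,6,2>
P:7↔0 J1 <8,7,2>
#8 <9,7,2>
C:2↔6 J2 <9,7,3>
R:0↔8 J1 <9,8,3>
3×8 − 2×8 − 1×3 = 5

M = 5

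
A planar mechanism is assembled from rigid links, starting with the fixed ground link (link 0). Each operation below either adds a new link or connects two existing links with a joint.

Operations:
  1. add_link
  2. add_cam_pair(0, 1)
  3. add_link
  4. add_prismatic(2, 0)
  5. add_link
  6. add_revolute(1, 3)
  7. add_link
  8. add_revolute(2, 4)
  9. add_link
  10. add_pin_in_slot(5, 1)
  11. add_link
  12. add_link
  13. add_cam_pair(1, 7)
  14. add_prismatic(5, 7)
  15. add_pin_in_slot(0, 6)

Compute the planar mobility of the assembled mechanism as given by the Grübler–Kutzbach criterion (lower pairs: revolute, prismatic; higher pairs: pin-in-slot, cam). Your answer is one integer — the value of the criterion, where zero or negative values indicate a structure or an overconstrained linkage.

L=1 J1=0 J2=0
add link → L=2 J1=0 J2=0
C@0,1 dof=2 J2 → L=2 J1=0 J2=1
add link → L=3 J1=0 J2=1
P@2,0 dof=1 J1 → L=3 J1=1 J2=1
add link → L=4 J1=1 J2=1
R@1,3 dof=1 J1 → L=4 J1=2 J2=1
add link → L=5 J1=2 J2=1
R@2,4 dof=1 J1 → L=5 J1=3 J2=1
add link → L=6 J1=3 J2=1
PS@5,1 dof=2 J2 → L=6 J1=3 J2=2
add link → L=7 J1=3 J2=2
add link → L=8 J1=3 J2=2
C@1,7 dof=2 J2 → L=8 J1=3 J2=3
P@5,7 dof=1 J1 → L=8 J1=4 J2=3
PS@0,6 dof=2 J2 → L=8 J1=4 J2=4
M=3(L−1)−2J1−J2=3·7−2·4−4=9

M = 9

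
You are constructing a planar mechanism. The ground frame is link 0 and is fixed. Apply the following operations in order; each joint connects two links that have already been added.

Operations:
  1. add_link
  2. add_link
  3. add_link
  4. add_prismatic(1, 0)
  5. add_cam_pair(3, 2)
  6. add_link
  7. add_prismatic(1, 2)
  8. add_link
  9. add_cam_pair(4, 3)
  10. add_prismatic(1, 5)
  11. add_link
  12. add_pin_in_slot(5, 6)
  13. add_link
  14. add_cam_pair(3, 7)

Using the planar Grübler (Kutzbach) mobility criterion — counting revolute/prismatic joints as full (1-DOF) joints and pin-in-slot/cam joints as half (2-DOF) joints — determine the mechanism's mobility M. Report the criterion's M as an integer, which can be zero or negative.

M = 11

(L,J1,J2)=(1,0,0); link0 fixed
link1: (2,0,0)
link2: (3,0,0)
link3: (4,0,0)
P 1-0 [J1]: (4,1,0)
C 3-2 [J2]: (4,1,1)
link4: (5,1,1)
P 1-2 [J1]: (5,2,1)
link5: (6,2,1)
C 4-3 [J2]: (6,2,2)
P 1-5 [J1]: (6,3,2)
link6: (7,3,2)
PS 5-6 [J2]: (7,3,3)
link7: (8,3,3)
C 3-7 [J2]: (8,3,4)
Grübler: 3·7 − 2·3 − 4 = 11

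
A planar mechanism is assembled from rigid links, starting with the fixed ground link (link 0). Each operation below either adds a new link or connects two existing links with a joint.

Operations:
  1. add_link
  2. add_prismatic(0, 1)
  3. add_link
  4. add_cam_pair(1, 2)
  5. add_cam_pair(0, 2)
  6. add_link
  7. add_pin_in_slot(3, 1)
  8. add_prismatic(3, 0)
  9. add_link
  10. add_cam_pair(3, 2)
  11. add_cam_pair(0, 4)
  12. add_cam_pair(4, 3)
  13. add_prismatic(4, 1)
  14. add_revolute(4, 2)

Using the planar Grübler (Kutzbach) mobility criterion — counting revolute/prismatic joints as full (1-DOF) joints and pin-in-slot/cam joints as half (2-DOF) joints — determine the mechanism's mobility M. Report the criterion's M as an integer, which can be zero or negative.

M = -2

L=1 J1=0 J2=0
add link → L=2 J1=0 J2=0
P@0,1 dof=1 J1 → L=2 J1=1 J2=0
add link → L=3 J1=1 J2=0
C@1,2 dof=2 J2 → L=3 J1=1 J2=1
C@0,2 dof=2 J2 → L=3 J1=1 J2=2
add link → L=4 J1=1 J2=2
PS@3,1 dof=2 J2 → L=4 J1=1 J2=3
P@3,0 dof=1 J1 → L=4 J1=2 J2=3
add link → L=5 J1=2 J2=3
C@3,2 dof=2 J2 → L=5 J1=2 J2=4
C@0,4 dof=2 J2 → L=5 J1=2 J2=5
C@4,3 dof=2 J2 → L=5 J1=2 J2=6
P@4,1 dof=1 J1 → L=5 J1=3 J2=6
R@4,2 dof=1 J1 → L=5 J1=4 J2=6
M=3(L−1)−2J1−J2=3·4−2·4−6=-2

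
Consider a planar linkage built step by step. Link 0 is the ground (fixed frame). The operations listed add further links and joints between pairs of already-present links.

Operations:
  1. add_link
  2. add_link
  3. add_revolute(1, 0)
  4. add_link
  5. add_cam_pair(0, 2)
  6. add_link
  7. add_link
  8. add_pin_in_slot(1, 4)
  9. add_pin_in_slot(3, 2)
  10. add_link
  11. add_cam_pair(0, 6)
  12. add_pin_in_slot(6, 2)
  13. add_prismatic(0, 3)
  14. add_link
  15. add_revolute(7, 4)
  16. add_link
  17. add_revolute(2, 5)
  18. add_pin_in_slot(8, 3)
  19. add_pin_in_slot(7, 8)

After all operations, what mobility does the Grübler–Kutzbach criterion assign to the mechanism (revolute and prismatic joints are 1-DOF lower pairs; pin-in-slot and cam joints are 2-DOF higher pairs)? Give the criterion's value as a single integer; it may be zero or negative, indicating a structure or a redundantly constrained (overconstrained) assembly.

link 0 = ground. State L|J1|J2 = 1|0|0
+link1  2|0|0
+link2  3|0|0
R(1,0) f=1→J1  3|1|0
+link3  4|1|0
C(0,2) f=2→J2  4|1|1
+link4  5|1|1
+link5  6|1|1
PS(1,4) f=2→J2  6|1|2
PS(3,2) f=2→J2  6|1|3
+link6  7|1|3
C(0,6) f=2→J2  7|1|4
PS(6,2) f=2→J2  7|1|5
P(0,3) f=1→J1  7|2|5
+link7  8|2|5
R(7,4) f=1→J1  8|3|5
+link8  9|3|5
R(2,5) f=1→J1  9|4|5
PS(8,3) f=2→J2  9|4|6
PS(7,8) f=2→J2  9|4|7
M = 3(9−1)−2·4−7 = 24−8−7 = 9

M = 9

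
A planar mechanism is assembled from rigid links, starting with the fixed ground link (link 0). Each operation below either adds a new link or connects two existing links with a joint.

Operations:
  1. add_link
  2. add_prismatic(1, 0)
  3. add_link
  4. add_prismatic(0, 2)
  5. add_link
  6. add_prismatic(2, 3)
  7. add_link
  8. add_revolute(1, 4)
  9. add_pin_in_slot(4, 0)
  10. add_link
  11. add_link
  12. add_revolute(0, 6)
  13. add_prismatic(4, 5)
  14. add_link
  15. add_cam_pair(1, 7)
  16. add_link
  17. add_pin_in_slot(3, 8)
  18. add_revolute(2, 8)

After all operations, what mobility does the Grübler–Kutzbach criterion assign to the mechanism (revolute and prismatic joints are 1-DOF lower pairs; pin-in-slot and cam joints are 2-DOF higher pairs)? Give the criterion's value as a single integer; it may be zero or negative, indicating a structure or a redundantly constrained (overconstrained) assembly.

(L,J1,J2)=(1,0,0); link0 fixed
link1: (2,0,0)
P 1-0 [J1]: (2,1,0)
link2: (3,1,0)
P 0-2 [J1]: (3,2,0)
link3: (4,2,0)
P 2-3 [J1]: (4,3,0)
link4: (5,3,0)
R 1-4 [J1]: (5,4,0)
PS 4-0 [J2]: (5,4,1)
link5: (6,4,1)
link6: (7,4,1)
R 0-6 [J1]: (7,5,1)
P 4-5 [J1]: (7,6,1)
link7: (8,6,1)
C 1-7 [J2]: (8,6,2)
link8: (9,6,2)
PS 3-8 [J2]: (9,6,3)
R 2-8 [J1]: (9,7,3)
Grübler: 3·8 − 2·7 − 3 = 7

M = 7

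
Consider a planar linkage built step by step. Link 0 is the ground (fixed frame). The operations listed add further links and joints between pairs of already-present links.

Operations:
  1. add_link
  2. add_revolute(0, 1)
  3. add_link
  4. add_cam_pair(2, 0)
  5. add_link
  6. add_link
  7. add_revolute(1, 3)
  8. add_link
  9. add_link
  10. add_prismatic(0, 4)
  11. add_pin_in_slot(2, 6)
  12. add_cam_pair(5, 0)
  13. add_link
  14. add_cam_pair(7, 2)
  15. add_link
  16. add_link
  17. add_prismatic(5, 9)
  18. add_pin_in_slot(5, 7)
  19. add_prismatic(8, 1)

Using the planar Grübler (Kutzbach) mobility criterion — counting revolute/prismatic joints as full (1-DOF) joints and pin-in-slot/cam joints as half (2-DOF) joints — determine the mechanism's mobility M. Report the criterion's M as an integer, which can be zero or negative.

M = 12

link 0 = ground. State L|J1|J2 = 1|0|0
+link1  2|0|0
R(0,1) f=1→J1  2|1|0
+link2  3|1|0
C(2,0) f=2→J2  3|1|1
+link3  4|1|1
+link4  5|1|1
R(1,3) f=1→J1  5|2|1
+link5  6|2|1
+link6  7|2|1
P(0,4) f=1→J1  7|3|1
PS(2,6) f=2→J2  7|3|2
C(5,0) f=2→J2  7|3|3
+link7  8|3|3
C(7,2) f=2→J2  8|3|4
+link8  9|3|4
+link9  10|3|4
P(5,9) f=1→J1  10|4|4
PS(5,7) f=2→J2  10|4|5
P(8,1) f=1→J1  10|5|5
M = 3(10−1)−2·5−5 = 27−10−5 = 12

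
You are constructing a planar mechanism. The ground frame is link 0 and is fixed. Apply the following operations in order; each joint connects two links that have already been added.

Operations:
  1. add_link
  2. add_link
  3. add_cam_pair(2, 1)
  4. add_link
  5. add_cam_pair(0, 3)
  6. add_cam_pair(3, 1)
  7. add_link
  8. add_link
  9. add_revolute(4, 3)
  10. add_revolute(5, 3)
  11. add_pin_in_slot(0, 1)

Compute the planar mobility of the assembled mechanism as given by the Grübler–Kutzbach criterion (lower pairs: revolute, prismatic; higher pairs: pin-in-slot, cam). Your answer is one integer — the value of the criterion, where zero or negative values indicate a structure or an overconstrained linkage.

link 0 = ground. State L|J1|J2 = 1|0|0
+link1  2|0|0
+link2  3|0|0
C(2,1) f=2→J2  3|0|1
+link3  4|0|1
C(0,3) f=2→J2  4|0|2
C(3,1) f=2→J2  4|0|3
+link4  5|0|3
+link5  6|0|3
R(4,3) f=1→J1  6|1|3
R(5,3) f=1→J1  6|2|3
PS(0,1) f=2→J2  6|2|4
M = 3(6−1)−2·2−4 = 15−4−4 = 7

M = 7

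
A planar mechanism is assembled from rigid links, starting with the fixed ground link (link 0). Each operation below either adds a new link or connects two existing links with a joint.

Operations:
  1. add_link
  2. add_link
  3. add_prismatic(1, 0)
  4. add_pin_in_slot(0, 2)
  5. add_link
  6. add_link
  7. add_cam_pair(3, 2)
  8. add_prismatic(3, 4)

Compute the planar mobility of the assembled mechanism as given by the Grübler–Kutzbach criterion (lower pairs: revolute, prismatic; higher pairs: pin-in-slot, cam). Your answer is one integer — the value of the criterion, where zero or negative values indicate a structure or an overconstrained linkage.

M = 6

(L,J1,J2)=(1,0,0); link0 fixed
link1: (2,0,0)
link2: (3,0,0)
P 1-0 [J1]: (3,1,0)
PS 0-2 [J2]: (3,1,1)
link3: (4,1,1)
link4: (5,1,1)
C 3-2 [J2]: (5,1,2)
P 3-4 [J1]: (5,2,2)
Grübler: 3·4 − 2·2 − 2 = 6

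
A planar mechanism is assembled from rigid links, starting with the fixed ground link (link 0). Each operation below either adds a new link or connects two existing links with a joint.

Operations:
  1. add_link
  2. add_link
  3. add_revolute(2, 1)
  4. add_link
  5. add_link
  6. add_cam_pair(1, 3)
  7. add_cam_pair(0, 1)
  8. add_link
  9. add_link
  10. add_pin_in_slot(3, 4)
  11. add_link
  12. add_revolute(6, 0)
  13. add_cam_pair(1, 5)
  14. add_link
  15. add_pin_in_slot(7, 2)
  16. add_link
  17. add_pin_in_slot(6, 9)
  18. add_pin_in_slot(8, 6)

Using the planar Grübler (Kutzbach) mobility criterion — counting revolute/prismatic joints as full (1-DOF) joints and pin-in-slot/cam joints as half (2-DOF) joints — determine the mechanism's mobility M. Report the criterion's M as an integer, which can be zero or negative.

[1;0;0] (link 0 is ground)
L+ [2;0;0]
L+ [3;0;0]
R(2,1)∈J1 [3;1;0]
L+ [4;1;0]
L+ [5;1;0]
C(1,3)∈J2 [5;1;1]
C(0,1)∈J2 [5;1;2]
L+ [6;1;2]
L+ [7;1;2]
PS(3,4)∈J2 [7;1;3]
L+ [8;1;3]
R(6,0)∈J1 [8;2;3]
C(1,5)∈J2 [8;2;4]
L+ [9;2;4]
PS(7,2)∈J2 [9;2;5]
L+ [10;2;5]
PS(6,9)∈J2 [10;2;6]
PS(8,6)∈J2 [10;2;7]
mobility = 27 − 4 − 7 = 16

M = 16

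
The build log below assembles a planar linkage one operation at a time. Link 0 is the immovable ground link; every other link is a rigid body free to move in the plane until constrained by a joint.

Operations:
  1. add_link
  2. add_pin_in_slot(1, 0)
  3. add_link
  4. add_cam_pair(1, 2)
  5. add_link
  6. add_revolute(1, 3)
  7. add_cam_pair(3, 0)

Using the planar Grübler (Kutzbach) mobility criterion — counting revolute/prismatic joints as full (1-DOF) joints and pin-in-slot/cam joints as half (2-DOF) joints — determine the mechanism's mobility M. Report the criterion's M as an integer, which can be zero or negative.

L=1 J1=0 J2=0
add link → L=2 J1=0 J2=0
PS@1,0 dof=2 J2 → L=2 J1=0 J2=1
add link → L=3 J1=0 J2=1
C@1,2 dof=2 J2 → L=3 J1=0 J2=2
add link → L=4 J1=0 J2=2
R@1,3 dof=1 J1 → L=4 J1=1 J2=2
C@3,0 dof=2 J2 → L=4 J1=1 J2=3
M=3(L−1)−2J1−J2=3·3−2·1−3=4

M = 4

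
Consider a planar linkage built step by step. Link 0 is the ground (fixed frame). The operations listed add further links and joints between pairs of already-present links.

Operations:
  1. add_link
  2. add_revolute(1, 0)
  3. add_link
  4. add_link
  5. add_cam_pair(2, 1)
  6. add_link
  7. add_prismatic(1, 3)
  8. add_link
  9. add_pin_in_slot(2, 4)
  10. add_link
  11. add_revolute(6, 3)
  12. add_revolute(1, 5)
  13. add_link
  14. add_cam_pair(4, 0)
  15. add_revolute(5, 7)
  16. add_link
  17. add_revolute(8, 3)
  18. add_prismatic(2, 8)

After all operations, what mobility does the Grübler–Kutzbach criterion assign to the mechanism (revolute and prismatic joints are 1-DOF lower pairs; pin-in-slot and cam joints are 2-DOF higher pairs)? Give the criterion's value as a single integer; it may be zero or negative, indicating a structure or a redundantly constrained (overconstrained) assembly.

M = 7

L=1 J1=0 J2=0
add link → L=2 J1=0 J2=0
R@1,0 dof=1 J1 → L=2 J1=1 J2=0
add link → L=3 J1=1 J2=0
add link → L=4 J1=1 J2=0
C@2,1 dof=2 J2 → L=4 J1=1 J2=1
add link → L=5 J1=1 J2=1
P@1,3 dof=1 J1 → L=5 J1=2 J2=1
add link → L=6 J1=2 J2=1
PS@2,4 dof=2 J2 → L=6 J1=2 J2=2
add link → L=7 J1=2 J2=2
R@6,3 dof=1 J1 → L=7 J1=3 J2=2
R@1,5 dof=1 J1 → L=7 J1=4 J2=2
add link → L=8 J1=4 J2=2
C@4,0 dof=2 J2 → L=8 J1=4 J2=3
R@5,7 dof=1 J1 → L=8 J1=5 J2=3
add link → L=9 J1=5 J2=3
R@8,3 dof=1 J1 → L=9 J1=6 J2=3
P@2,8 dof=1 J1 → L=9 J1=7 J2=3
M=3(L−1)−2J1−J2=3·8−2·7−3=7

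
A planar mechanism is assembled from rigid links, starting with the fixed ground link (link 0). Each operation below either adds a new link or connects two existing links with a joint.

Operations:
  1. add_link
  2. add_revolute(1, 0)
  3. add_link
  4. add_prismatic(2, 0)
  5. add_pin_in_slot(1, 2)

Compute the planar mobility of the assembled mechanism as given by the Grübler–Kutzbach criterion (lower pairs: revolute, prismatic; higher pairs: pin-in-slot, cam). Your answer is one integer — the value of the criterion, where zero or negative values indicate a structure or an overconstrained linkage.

M = 1

(L,J1,J2)=(1,0,0); link0 fixed
link1: (2,0,0)
R 1-0 [J1]: (2,1,0)
link2: (3,1,0)
P 2-0 [J1]: (3,2,0)
PS 1-2 [J2]: (3,2,1)
Grübler: 3·2 − 2·2 − 1 = 1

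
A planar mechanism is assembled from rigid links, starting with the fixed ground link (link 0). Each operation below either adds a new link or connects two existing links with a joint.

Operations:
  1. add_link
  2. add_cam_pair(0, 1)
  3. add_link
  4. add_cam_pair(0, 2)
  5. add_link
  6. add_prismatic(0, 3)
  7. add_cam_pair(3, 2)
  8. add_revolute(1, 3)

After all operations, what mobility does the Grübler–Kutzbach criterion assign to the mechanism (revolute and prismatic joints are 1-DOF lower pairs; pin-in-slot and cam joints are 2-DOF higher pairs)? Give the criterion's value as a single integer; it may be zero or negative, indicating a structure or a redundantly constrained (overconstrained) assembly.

L=1 J1=0 J2=0
add link → L=2 J1=0 J2=0
C@0,1 dof=2 J2 → L=2 J1=0 J2=1
add link → L=3 J1=0 J2=1
C@0,2 dof=2 J2 → L=3 J1=0 J2=2
add link → L=4 J1=0 J2=2
P@0,3 dof=1 J1 → L=4 J1=1 J2=2
C@3,2 dof=2 J2 → L=4 J1=1 J2=3
R@1,3 dof=1 J1 → L=4 J1=2 J2=3
M=3(L−1)−2J1−J2=3·3−2·2−3=2

M = 2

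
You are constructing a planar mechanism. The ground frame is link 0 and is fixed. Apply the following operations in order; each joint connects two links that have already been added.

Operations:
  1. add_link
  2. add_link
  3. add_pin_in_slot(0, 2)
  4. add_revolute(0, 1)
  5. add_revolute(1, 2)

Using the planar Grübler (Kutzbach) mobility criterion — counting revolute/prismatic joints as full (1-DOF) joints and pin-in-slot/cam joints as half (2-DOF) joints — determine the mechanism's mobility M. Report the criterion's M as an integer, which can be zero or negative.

ground; <1,0,0>
#1 <2,0,0>
#2 <3,0,0>
PS:0↔2 J2 <3,0,1>
R:0↔1 J1 <3,1,1>
R:1↔2 J1 <3,2,1>
3×2 − 2×2 − 1×1 = 1

M = 1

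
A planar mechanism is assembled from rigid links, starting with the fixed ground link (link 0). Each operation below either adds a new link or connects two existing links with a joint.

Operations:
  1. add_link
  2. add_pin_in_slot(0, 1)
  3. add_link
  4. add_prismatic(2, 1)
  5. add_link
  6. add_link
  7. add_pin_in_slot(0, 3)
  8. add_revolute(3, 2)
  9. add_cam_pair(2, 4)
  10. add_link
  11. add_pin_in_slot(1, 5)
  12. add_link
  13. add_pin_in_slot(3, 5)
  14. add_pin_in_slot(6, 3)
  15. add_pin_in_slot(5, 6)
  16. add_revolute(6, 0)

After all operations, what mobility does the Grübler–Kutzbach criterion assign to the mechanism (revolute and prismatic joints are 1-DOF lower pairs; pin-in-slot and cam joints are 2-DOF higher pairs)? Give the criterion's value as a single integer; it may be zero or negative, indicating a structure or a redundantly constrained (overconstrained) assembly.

M = 5

link 0 = ground. State L|J1|J2 = 1|0|0
+link1  2|0|0
PS(0,1) f=2→J2  2|0|1
+link2  3|0|1
P(2,1) f=1→J1  3|1|1
+link3  4|1|1
+link4  5|1|1
PS(0,3) f=2→J2  5|1|2
R(3,2) f=1→J1  5|2|2
C(2,4) f=2→J2  5|2|3
+link5  6|2|3
PS(1,5) f=2→J2  6|2|4
+link6  7|2|4
PS(3,5) f=2→J2  7|2|5
PS(6,3) f=2→J2  7|2|6
PS(5,6) f=2→J2  7|2|7
R(6,0) f=1→J1  7|3|7
M = 3(7−1)−2·3−7 = 18−6−7 = 5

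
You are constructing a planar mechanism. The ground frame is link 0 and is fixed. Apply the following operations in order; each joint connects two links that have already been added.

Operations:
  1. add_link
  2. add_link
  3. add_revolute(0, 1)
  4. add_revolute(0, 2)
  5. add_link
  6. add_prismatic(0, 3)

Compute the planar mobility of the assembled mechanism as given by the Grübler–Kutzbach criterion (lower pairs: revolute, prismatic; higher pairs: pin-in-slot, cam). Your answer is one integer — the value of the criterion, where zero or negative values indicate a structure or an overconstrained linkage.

L=1 J1=0 J2=0
add link → L=2 J1=0 J2=0
add link → L=3 J1=0 J2=0
R@0,1 dof=1 J1 → L=3 J1=1 J2=0
R@0,2 dof=1 J1 → L=3 J1=2 J2=0
add link → L=4 J1=2 J2=0
P@0,3 dof=1 J1 → L=4 J1=3 J2=0
M=3(L−1)−2J1−J2=3·3−2·3−0=3

M = 3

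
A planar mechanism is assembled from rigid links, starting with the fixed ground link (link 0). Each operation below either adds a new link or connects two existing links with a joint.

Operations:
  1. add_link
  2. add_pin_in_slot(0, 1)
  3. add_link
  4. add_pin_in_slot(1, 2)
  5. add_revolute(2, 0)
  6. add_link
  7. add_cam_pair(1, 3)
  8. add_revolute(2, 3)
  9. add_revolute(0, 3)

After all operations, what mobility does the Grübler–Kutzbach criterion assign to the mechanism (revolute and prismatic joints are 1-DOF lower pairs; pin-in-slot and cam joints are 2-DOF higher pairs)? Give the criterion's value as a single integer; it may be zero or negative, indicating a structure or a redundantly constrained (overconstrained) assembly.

[1;0;0] (link 0 is ground)
L+ [2;0;0]
PS(0,1)∈J2 [2;0;1]
L+ [3;0;1]
PS(1,2)∈J2 [3;0;2]
R(2,0)∈J1 [3;1;2]
L+ [4;1;2]
C(1,3)∈J2 [4;1;3]
R(2,3)∈J1 [4;2;3]
R(0,3)∈J1 [4;3;3]
mobility = 9 − 6 − 3 = 0

M = 0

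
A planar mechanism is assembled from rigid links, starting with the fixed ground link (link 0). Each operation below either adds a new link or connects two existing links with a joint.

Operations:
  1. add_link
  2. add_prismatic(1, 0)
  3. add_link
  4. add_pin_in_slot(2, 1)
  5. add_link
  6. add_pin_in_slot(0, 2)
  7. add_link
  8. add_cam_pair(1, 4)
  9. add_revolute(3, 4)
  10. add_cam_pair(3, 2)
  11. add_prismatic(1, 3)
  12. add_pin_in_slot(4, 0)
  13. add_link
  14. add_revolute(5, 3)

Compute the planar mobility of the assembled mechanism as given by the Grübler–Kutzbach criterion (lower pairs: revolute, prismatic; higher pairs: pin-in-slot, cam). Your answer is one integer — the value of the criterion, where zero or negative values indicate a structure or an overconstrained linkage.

[1;0;0] (link 0 is ground)
L+ [2;0;0]
P(1,0)∈J1 [2;1;0]
L+ [3;1;0]
PS(2,1)∈J2 [3;1;1]
L+ [4;1;1]
PS(0,2)∈J2 [4;1;2]
L+ [5;1;2]
C(1,4)∈J2 [5;1;3]
R(3,4)∈J1 [5;2;3]
C(3,2)∈J2 [5;2;4]
P(1,3)∈J1 [5;3;4]
PS(4,0)∈J2 [5;3;5]
L+ [6;3;5]
R(5,3)∈J1 [6;4;5]
mobility = 15 − 8 − 5 = 2

M = 2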